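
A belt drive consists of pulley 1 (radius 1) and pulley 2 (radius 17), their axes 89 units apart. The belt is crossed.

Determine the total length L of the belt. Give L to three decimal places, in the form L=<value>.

L=238.202

crossed belt: β = asin((r1+r2)/C) = asin(18/89) = 11.6684°
wrap1 = wrap2 = π + 2β = 203.3368°
tangent length = C·cosβ = 87.1608
L = (r1+r2)·wrap + 2·C·cosβ = 18·3.5489 + 2·87.1608 = 238.2017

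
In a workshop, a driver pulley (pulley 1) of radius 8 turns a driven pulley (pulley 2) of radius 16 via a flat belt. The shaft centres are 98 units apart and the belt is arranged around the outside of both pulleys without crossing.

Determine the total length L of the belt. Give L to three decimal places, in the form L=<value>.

L=272.052

open belt: β = asin((r2−r1)/C) = asin(8/98) = 4.6824°
wrap1 = π − 2β = 170.6352°
wrap2 = π + 2β = 189.3648°
tangent length = C·cosβ = 97.6729
L = r1·wrap1 + r2·wrap2 + 2·C·cosβ = 8·2.9781 + 16·3.3050 + 2·97.6729 = 272.0516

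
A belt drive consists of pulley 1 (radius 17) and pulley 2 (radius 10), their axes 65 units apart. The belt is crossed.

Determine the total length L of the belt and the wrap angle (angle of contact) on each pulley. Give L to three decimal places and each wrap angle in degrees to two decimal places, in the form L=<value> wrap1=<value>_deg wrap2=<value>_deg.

crossed belt: β = asin((r1+r2)/C) = asin(27/65) = 24.5435°
wrap1 = wrap2 = π + 2β = 229.0871°
tangent length = C·cosβ = 59.1270
L = (r1+r2)·wrap + 2·C·cosβ = 27·3.9983 + 2·59.1270 = 226.2087

L=226.209 wrap1=229.09_deg wrap2=229.09_deg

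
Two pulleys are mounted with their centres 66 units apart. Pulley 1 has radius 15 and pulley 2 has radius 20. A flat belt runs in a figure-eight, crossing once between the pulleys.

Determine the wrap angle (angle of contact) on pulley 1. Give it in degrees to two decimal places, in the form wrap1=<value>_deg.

crossed belt: β = asin((r1+r2)/C) = asin(35/66) = 32.0259°
wrap1 = wrap2 = π + 2β = 244.0519°

wrap1=244.05_deg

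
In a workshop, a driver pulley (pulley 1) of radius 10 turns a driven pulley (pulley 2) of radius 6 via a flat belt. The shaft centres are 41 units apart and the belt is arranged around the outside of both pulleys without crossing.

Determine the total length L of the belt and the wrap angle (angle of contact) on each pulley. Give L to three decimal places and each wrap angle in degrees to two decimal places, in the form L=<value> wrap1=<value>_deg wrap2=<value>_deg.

open belt: β = asin((r2−r1)/C) = asin(-4/41) = -5.5987°
wrap1 = π − 2β = 191.1975°
wrap2 = π + 2β = 168.8025°
tangent length = C·cosβ = 40.8044
L = r1·wrap1 + r2·wrap2 + 2·C·cosβ = 10·3.3370 + 6·2.9462 + 2·40.8044 = 132.6560

L=132.656 wrap1=191.20_deg wrap2=168.80_deg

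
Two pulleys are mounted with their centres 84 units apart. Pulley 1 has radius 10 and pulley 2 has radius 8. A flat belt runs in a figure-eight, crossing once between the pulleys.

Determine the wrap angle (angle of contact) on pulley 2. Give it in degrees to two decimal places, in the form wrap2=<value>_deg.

crossed belt: β = asin((r1+r2)/C) = asin(18/84) = 12.3736°
wrap1 = wrap2 = π + 2β = 204.7473°

wrap2=204.75_deg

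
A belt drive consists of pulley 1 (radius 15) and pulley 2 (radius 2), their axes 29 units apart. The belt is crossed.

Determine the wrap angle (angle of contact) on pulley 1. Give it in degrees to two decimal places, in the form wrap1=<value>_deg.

wrap1=251.78_deg

crossed belt: β = asin((r1+r2)/C) = asin(17/29) = 35.8883°
wrap1 = wrap2 = π + 2β = 251.7766°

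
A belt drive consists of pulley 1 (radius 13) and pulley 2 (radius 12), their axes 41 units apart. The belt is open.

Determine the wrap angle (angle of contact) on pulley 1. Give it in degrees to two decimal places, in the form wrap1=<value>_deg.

wrap1=182.80_deg

open belt: β = asin((r2−r1)/C) = asin(-1/41) = -1.3976°
wrap1 = π − 2β = 182.7952°
wrap2 = π + 2β = 177.2048°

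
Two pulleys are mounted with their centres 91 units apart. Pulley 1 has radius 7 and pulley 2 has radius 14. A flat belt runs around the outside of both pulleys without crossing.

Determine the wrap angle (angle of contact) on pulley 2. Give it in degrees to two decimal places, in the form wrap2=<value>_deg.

wrap2=188.82_deg

open belt: β = asin((r2−r1)/C) = asin(7/91) = 4.4117°
wrap1 = π − 2β = 171.1765°
wrap2 = π + 2β = 188.8235°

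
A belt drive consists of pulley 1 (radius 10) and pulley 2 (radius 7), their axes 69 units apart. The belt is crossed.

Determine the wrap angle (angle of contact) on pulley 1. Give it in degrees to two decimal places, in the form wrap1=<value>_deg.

wrap1=208.53_deg

crossed belt: β = asin((r1+r2)/C) = asin(17/69) = 14.2632°
wrap1 = wrap2 = π + 2β = 208.5264°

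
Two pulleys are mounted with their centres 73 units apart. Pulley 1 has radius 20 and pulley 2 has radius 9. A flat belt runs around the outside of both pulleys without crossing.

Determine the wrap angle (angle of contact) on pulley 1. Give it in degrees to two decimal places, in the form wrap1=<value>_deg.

wrap1=197.33_deg

open belt: β = asin((r2−r1)/C) = asin(-11/73) = -8.6666°
wrap1 = π − 2β = 197.3332°
wrap2 = π + 2β = 162.6668°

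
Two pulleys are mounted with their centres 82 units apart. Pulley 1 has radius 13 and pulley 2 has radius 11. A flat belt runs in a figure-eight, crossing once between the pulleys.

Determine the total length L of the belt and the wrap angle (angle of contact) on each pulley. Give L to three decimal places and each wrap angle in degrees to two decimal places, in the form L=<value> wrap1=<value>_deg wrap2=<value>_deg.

crossed belt: β = asin((r1+r2)/C) = asin(24/82) = 17.0186°
wrap1 = wrap2 = π + 2β = 214.0373°
tangent length = C·cosβ = 78.4092
L = (r1+r2)·wrap + 2·C·cosβ = 24·3.7357 + 2·78.4092 = 246.4741

L=246.474 wrap1=214.04_deg wrap2=214.04_deg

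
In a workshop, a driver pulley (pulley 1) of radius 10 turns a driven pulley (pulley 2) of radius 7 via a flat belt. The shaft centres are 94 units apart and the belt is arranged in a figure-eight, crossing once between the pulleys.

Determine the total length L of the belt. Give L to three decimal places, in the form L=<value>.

crossed belt: β = asin((r1+r2)/C) = asin(17/94) = 10.4193°
wrap1 = wrap2 = π + 2β = 200.8387°
tangent length = C·cosβ = 92.4500
L = (r1+r2)·wrap + 2·C·cosβ = 17·3.5053 + 2·92.4500 = 244.4900

L=244.490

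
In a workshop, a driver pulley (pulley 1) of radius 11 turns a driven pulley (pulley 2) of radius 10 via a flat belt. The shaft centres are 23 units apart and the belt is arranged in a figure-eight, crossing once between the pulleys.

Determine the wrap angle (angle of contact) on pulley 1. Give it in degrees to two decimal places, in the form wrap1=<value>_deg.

wrap1=311.86_deg

crossed belt: β = asin((r1+r2)/C) = asin(21/23) = 65.9294°
wrap1 = wrap2 = π + 2β = 311.8588°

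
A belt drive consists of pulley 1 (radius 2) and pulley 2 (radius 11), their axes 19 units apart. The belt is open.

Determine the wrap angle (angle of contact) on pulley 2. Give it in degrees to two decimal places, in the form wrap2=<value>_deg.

open belt: β = asin((r2−r1)/C) = asin(9/19) = 28.2737°
wrap1 = π − 2β = 123.4526°
wrap2 = π + 2β = 236.5474°

wrap2=236.55_deg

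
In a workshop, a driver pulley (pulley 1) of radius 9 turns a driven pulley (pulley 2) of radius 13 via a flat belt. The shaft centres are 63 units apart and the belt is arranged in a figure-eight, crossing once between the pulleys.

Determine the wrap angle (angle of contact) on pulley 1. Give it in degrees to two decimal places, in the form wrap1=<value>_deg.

wrap1=220.88_deg

crossed belt: β = asin((r1+r2)/C) = asin(22/63) = 20.4388°
wrap1 = wrap2 = π + 2β = 220.8776°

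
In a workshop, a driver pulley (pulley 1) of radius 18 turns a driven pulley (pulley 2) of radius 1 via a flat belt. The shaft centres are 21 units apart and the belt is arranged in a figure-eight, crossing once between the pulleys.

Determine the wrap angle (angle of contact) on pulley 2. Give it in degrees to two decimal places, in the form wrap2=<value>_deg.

crossed belt: β = asin((r1+r2)/C) = asin(19/21) = 64.7912°
wrap1 = wrap2 = π + 2β = 309.5825°

wrap2=309.58_deg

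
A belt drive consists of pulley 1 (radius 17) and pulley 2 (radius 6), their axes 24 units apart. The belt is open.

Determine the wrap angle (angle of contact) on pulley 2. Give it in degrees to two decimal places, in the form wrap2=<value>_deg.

open belt: β = asin((r2−r1)/C) = asin(-11/24) = -27.2796°
wrap1 = π − 2β = 234.5592°
wrap2 = π + 2β = 125.4408°

wrap2=125.44_deg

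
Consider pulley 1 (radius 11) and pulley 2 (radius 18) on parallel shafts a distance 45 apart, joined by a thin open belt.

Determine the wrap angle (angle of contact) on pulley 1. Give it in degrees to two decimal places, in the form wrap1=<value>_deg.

open belt: β = asin((r2−r1)/C) = asin(7/45) = 8.9490°
wrap1 = π − 2β = 162.1020°
wrap2 = π + 2β = 197.8980°

wrap1=162.10_deg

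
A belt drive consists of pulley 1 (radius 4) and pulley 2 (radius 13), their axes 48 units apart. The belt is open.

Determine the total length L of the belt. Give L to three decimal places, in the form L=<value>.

open belt: β = asin((r2−r1)/C) = asin(9/48) = 10.8069°
wrap1 = π − 2β = 158.3862°
wrap2 = π + 2β = 201.6138°
tangent length = C·cosβ = 47.1487
L = r1·wrap1 + r2·wrap2 + 2·C·cosβ = 4·2.7644 + 13·3.5188 + 2·47.1487 = 151.0996

L=151.100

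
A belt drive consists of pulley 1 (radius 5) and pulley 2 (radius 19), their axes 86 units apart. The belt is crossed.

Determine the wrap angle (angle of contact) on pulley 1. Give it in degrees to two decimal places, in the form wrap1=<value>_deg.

wrap1=212.41_deg

crossed belt: β = asin((r1+r2)/C) = asin(24/86) = 16.2047°
wrap1 = wrap2 = π + 2β = 212.4094°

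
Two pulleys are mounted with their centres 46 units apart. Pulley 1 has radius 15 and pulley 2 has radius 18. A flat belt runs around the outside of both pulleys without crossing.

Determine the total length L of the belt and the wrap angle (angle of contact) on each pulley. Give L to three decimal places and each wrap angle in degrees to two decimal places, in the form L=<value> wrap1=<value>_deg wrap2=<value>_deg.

L=195.868 wrap1=172.52_deg wrap2=187.48_deg

open belt: β = asin((r2−r1)/C) = asin(3/46) = 3.7393°
wrap1 = π − 2β = 172.5213°
wrap2 = π + 2β = 187.4787°
tangent length = C·cosβ = 45.9021
L = r1·wrap1 + r2·wrap2 + 2·C·cosβ = 15·3.0111 + 18·3.2721 + 2·45.9021 = 195.8683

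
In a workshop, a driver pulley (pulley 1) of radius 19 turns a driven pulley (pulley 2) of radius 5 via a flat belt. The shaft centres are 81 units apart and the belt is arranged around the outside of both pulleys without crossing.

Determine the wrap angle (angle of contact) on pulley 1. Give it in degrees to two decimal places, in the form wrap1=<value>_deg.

wrap1=199.91_deg

open belt: β = asin((r2−r1)/C) = asin(-14/81) = -9.9530°
wrap1 = π − 2β = 199.9059°
wrap2 = π + 2β = 160.0941°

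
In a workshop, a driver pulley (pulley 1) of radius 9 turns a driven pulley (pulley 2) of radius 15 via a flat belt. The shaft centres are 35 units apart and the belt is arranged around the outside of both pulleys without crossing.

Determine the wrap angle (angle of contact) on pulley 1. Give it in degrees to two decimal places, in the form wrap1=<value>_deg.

open belt: β = asin((r2−r1)/C) = asin(6/35) = 9.8709°
wrap1 = π − 2β = 160.2582°
wrap2 = π + 2β = 199.7418°

wrap1=160.26_deg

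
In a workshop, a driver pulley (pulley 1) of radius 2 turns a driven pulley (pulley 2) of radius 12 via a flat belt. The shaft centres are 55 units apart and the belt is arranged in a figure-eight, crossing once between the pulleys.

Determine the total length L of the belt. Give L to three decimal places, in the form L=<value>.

crossed belt: β = asin((r1+r2)/C) = asin(14/55) = 14.7467°
wrap1 = wrap2 = π + 2β = 209.4933°
tangent length = C·cosβ = 53.1883
L = (r1+r2)·wrap + 2·C·cosβ = 14·3.6563 + 2·53.1883 = 157.5656

L=157.566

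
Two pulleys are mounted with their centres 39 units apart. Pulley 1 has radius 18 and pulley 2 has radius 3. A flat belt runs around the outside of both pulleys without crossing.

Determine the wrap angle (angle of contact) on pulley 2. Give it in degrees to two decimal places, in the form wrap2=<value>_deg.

wrap2=134.76_deg

open belt: β = asin((r2−r1)/C) = asin(-15/39) = -22.6199°
wrap1 = π − 2β = 225.2397°
wrap2 = π + 2β = 134.7603°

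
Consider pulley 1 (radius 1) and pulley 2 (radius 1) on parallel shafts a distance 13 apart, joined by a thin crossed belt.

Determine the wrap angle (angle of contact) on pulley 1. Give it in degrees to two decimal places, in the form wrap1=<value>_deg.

crossed belt: β = asin((r1+r2)/C) = asin(2/13) = 8.8499°
wrap1 = wrap2 = π + 2β = 197.6998°

wrap1=197.70_deg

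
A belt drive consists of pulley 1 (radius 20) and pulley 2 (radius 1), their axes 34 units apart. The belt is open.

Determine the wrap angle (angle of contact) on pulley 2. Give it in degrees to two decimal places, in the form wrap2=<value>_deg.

open belt: β = asin((r2−r1)/C) = asin(-19/34) = -33.9745°
wrap1 = π − 2β = 247.9490°
wrap2 = π + 2β = 112.0510°

wrap2=112.05_deg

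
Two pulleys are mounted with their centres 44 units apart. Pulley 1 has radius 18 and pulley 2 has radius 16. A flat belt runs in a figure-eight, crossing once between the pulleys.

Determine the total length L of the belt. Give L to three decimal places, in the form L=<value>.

crossed belt: β = asin((r1+r2)/C) = asin(34/44) = 50.5994°
wrap1 = wrap2 = π + 2β = 281.1989°
tangent length = C·cosβ = 27.9285
L = (r1+r2)·wrap + 2·C·cosβ = 34·4.9078 + 2·27.9285 = 222.7237

L=222.724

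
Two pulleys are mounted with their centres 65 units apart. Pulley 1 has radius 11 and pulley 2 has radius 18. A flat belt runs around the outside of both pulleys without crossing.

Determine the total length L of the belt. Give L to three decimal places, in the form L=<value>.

open belt: β = asin((r2−r1)/C) = asin(7/65) = 6.1823°
wrap1 = π − 2β = 167.6354°
wrap2 = π + 2β = 192.3646°
tangent length = C·cosβ = 64.6220
L = r1·wrap1 + r2·wrap2 + 2·C·cosβ = 11·2.9258 + 18·3.3574 + 2·64.6220 = 221.8608

L=221.861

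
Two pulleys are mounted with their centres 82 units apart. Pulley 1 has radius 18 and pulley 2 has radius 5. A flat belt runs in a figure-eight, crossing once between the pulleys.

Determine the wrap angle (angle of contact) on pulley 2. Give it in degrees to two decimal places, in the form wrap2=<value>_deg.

crossed belt: β = asin((r1+r2)/C) = asin(23/82) = 16.2893°
wrap1 = wrap2 = π + 2β = 212.5786°

wrap2=212.58_deg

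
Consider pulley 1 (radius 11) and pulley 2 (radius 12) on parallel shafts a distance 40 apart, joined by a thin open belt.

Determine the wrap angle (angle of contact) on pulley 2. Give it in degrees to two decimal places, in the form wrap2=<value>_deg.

wrap2=182.87_deg

open belt: β = asin((r2−r1)/C) = asin(1/40) = 1.4325°
wrap1 = π − 2β = 177.1349°
wrap2 = π + 2β = 182.8651°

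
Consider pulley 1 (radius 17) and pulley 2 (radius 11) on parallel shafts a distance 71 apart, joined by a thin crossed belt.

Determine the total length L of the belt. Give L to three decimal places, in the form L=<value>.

crossed belt: β = asin((r1+r2)/C) = asin(28/71) = 23.2265°
wrap1 = wrap2 = π + 2β = 226.4529°
tangent length = C·cosβ = 65.2457
L = (r1+r2)·wrap + 2·C·cosβ = 28·3.9523 + 2·65.2457 = 241.1571

L=241.157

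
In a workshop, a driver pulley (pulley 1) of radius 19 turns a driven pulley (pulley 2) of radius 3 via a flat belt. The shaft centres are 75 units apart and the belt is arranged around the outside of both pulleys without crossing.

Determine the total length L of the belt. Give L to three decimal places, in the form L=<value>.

L=222.541

open belt: β = asin((r2−r1)/C) = asin(-16/75) = -12.3178°
wrap1 = π − 2β = 204.6355°
wrap2 = π + 2β = 155.3645°
tangent length = C·cosβ = 73.2735
L = r1·wrap1 + r2·wrap2 + 2·C·cosβ = 19·3.5716 + 3·2.7116 + 2·73.2735 = 222.5415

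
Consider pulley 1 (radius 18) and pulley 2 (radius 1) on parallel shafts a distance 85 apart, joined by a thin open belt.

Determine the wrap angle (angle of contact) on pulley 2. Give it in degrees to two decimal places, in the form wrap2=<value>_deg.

open belt: β = asin((r2−r1)/C) = asin(-17/85) = -11.5370°
wrap1 = π − 2β = 203.0739°
wrap2 = π + 2β = 156.9261°

wrap2=156.93_deg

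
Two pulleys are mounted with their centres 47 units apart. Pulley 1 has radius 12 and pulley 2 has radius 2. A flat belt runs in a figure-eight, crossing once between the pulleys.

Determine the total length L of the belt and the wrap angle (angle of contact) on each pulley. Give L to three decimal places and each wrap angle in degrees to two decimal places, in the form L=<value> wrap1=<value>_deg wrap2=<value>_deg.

L=142.184 wrap1=214.66_deg wrap2=214.66_deg

crossed belt: β = asin((r1+r2)/C) = asin(14/47) = 17.3299°
wrap1 = wrap2 = π + 2β = 214.6597°
tangent length = C·cosβ = 44.8665
L = (r1+r2)·wrap + 2·C·cosβ = 14·3.7465 + 2·44.8665 = 142.1842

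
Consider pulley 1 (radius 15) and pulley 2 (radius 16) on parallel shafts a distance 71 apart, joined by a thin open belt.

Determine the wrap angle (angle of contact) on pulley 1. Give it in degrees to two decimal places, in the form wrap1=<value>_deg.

open belt: β = asin((r2−r1)/C) = asin(1/71) = 0.8070°
wrap1 = π − 2β = 178.3860°
wrap2 = π + 2β = 181.6140°

wrap1=178.39_deg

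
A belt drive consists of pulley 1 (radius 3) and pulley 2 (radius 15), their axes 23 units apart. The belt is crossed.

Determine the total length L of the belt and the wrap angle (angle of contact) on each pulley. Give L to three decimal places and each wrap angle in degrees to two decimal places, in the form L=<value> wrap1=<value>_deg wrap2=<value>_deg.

crossed belt: β = asin((r1+r2)/C) = asin(18/23) = 51.5000°
wrap1 = wrap2 = π + 2β = 283.0001°
tangent length = C·cosβ = 14.3178
L = (r1+r2)·wrap + 2·C·cosβ = 18·4.9393 + 2·14.3178 = 117.5427

L=117.543 wrap1=283.00_deg wrap2=283.00_deg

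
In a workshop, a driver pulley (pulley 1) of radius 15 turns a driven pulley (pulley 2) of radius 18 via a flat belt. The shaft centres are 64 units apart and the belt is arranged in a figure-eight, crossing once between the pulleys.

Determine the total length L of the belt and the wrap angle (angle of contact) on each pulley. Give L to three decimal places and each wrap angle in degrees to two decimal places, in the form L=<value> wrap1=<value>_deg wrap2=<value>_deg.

L=249.099 wrap1=242.08_deg wrap2=242.08_deg

crossed belt: β = asin((r1+r2)/C) = asin(33/64) = 31.0392°
wrap1 = wrap2 = π + 2β = 242.0785°
tangent length = C·cosβ = 54.8361
L = (r1+r2)·wrap + 2·C·cosβ = 33·4.2251 + 2·54.8361 = 249.0994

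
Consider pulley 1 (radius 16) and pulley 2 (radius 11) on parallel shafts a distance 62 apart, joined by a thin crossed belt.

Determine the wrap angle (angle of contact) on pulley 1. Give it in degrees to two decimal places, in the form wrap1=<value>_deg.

wrap1=231.63_deg

crossed belt: β = asin((r1+r2)/C) = asin(27/62) = 25.8161°
wrap1 = wrap2 = π + 2β = 231.6322°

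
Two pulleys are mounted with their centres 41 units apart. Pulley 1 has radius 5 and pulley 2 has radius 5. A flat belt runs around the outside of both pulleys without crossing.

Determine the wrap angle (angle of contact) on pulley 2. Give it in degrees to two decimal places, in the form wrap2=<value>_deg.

wrap2=180.00_deg

open belt: β = asin((r2−r1)/C) = asin(0/41) = 0.0000°
wrap1 = π − 2β = 180.0000°
wrap2 = π + 2β = 180.0000°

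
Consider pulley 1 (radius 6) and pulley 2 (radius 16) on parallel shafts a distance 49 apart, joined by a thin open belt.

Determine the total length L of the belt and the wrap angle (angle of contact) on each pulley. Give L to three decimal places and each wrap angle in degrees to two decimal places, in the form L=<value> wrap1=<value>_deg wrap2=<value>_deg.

open belt: β = asin((r2−r1)/C) = asin(10/49) = 11.7757°
wrap1 = π − 2β = 156.4485°
wrap2 = π + 2β = 203.5515°
tangent length = C·cosβ = 47.9687
L = r1·wrap1 + r2·wrap2 + 2·C·cosβ = 6·2.7305 + 16·3.5526 + 2·47.9687 = 169.1630

L=169.163 wrap1=156.45_deg wrap2=203.55_deg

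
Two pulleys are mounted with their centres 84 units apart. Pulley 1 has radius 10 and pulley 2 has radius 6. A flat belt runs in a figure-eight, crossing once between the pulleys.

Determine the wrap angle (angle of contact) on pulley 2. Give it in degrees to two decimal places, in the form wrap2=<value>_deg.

wrap2=201.96_deg

crossed belt: β = asin((r1+r2)/C) = asin(16/84) = 10.9806°
wrap1 = wrap2 = π + 2β = 201.9612°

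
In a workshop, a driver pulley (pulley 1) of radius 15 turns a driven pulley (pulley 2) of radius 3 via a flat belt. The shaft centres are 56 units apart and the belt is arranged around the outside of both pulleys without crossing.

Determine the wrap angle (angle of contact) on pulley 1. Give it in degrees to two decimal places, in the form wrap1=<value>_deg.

wrap1=204.75_deg

open belt: β = asin((r2−r1)/C) = asin(-12/56) = -12.3736°
wrap1 = π − 2β = 204.7473°
wrap2 = π + 2β = 155.2527°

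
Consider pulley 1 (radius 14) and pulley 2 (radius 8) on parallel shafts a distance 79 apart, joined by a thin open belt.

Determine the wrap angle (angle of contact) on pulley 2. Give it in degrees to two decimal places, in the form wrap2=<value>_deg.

wrap2=171.29_deg

open belt: β = asin((r2−r1)/C) = asin(-6/79) = -4.3558°
wrap1 = π − 2β = 188.7115°
wrap2 = π + 2β = 171.2885°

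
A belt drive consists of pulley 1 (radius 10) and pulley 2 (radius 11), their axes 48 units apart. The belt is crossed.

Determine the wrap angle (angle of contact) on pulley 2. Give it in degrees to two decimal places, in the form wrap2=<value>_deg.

wrap2=231.89_deg

crossed belt: β = asin((r1+r2)/C) = asin(21/48) = 25.9445°
wrap1 = wrap2 = π + 2β = 231.8890°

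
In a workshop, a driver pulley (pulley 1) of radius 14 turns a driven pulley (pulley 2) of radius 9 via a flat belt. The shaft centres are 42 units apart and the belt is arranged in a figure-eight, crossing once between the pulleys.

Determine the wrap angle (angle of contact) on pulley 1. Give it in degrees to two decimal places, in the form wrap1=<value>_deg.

wrap1=246.41_deg

crossed belt: β = asin((r1+r2)/C) = asin(23/42) = 33.2038°
wrap1 = wrap2 = π + 2β = 246.4076°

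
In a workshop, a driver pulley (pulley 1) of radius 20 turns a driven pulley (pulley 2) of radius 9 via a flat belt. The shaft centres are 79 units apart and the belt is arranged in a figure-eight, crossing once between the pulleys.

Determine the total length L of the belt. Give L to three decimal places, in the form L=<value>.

crossed belt: β = asin((r1+r2)/C) = asin(29/79) = 21.5362°
wrap1 = wrap2 = π + 2β = 223.0724°
tangent length = C·cosβ = 73.4847
L = (r1+r2)·wrap + 2·C·cosβ = 29·3.8933 + 2·73.4847 = 259.8764

L=259.876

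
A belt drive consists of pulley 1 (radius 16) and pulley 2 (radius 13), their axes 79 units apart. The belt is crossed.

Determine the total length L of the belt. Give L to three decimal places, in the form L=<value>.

L=259.876

crossed belt: β = asin((r1+r2)/C) = asin(29/79) = 21.5362°
wrap1 = wrap2 = π + 2β = 223.0724°
tangent length = C·cosβ = 73.4847
L = (r1+r2)·wrap + 2·C·cosβ = 29·3.8933 + 2·73.4847 = 259.8764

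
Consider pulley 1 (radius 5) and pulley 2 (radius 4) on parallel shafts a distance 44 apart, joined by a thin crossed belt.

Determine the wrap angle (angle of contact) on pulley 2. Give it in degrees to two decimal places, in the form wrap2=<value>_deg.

crossed belt: β = asin((r1+r2)/C) = asin(9/44) = 11.8029°
wrap1 = wrap2 = π + 2β = 203.6058°

wrap2=203.61_deg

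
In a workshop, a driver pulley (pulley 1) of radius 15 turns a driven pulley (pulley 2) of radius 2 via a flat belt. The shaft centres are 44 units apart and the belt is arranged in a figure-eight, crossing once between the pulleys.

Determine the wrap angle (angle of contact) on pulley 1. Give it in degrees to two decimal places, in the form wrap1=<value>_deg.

wrap1=225.46_deg

crossed belt: β = asin((r1+r2)/C) = asin(17/44) = 22.7284°
wrap1 = wrap2 = π + 2β = 225.4568°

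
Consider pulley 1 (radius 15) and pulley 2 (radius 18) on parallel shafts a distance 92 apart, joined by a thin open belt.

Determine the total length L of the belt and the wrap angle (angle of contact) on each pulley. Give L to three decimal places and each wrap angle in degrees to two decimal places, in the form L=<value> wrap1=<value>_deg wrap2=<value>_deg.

open belt: β = asin((r2−r1)/C) = asin(3/92) = 1.8687°
wrap1 = π − 2β = 176.2627°
wrap2 = π + 2β = 183.7373°
tangent length = C·cosβ = 91.9511
L = r1·wrap1 + r2·wrap2 + 2·C·cosβ = 15·3.0764 + 18·3.2068 + 2·91.9511 = 287.7704

L=287.770 wrap1=176.26_deg wrap2=183.74_deg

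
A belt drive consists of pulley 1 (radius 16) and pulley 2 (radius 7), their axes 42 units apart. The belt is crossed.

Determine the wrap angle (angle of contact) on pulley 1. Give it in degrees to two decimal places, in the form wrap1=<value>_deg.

wrap1=246.41_deg

crossed belt: β = asin((r1+r2)/C) = asin(23/42) = 33.2038°
wrap1 = wrap2 = π + 2β = 246.4076°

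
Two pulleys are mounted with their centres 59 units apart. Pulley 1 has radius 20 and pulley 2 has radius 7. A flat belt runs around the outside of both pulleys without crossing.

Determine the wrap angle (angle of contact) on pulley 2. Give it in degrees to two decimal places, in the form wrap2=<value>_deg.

wrap2=154.54_deg

open belt: β = asin((r2−r1)/C) = asin(-13/59) = -12.7289°
wrap1 = π − 2β = 205.4579°
wrap2 = π + 2β = 154.5421°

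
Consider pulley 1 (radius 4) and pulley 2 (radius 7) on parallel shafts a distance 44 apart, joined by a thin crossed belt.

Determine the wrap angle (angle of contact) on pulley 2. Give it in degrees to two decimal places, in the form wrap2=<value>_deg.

wrap2=208.96_deg

crossed belt: β = asin((r1+r2)/C) = asin(11/44) = 14.4775°
wrap1 = wrap2 = π + 2β = 208.9550°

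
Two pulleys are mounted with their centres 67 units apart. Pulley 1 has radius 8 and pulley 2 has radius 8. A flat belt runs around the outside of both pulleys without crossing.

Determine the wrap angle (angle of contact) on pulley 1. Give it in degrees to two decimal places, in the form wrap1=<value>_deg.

open belt: β = asin((r2−r1)/C) = asin(0/67) = 0.0000°
wrap1 = π − 2β = 180.0000°
wrap2 = π + 2β = 180.0000°

wrap1=180.00_deg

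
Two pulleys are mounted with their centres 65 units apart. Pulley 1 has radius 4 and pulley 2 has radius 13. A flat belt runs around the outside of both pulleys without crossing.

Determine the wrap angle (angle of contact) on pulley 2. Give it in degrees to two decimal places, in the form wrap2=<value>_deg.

wrap2=195.92_deg

open belt: β = asin((r2−r1)/C) = asin(9/65) = 7.9588°
wrap1 = π − 2β = 164.0823°
wrap2 = π + 2β = 195.9177°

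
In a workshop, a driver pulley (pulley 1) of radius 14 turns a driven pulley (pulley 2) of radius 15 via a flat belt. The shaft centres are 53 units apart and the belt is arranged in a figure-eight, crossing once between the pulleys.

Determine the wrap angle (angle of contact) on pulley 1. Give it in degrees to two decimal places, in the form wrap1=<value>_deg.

crossed belt: β = asin((r1+r2)/C) = asin(29/53) = 33.1731°
wrap1 = wrap2 = π + 2β = 246.3461°

wrap1=246.35_deg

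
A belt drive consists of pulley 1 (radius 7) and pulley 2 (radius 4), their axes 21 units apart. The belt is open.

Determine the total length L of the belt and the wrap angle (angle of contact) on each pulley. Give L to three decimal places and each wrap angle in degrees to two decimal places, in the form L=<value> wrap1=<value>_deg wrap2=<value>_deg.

open belt: β = asin((r2−r1)/C) = asin(-3/21) = -8.2132°
wrap1 = π − 2β = 196.4264°
wrap2 = π + 2β = 163.5736°
tangent length = C·cosβ = 20.7846
L = r1·wrap1 + r2·wrap2 + 2·C·cosβ = 7·3.4283 + 4·2.8549 + 2·20.7846 = 76.9868

L=76.987 wrap1=196.43_deg wrap2=163.57_deg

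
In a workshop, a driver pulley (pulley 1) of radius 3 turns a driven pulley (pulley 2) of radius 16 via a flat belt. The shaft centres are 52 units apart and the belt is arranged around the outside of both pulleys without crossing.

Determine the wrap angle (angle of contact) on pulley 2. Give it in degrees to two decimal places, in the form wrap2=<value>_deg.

open belt: β = asin((r2−r1)/C) = asin(13/52) = 14.4775°
wrap1 = π − 2β = 151.0450°
wrap2 = π + 2β = 208.9550°

wrap2=208.96_deg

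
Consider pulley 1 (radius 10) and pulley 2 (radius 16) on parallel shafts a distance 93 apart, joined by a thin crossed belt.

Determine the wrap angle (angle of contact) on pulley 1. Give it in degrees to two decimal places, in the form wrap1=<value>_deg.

wrap1=212.47_deg

crossed belt: β = asin((r1+r2)/C) = asin(26/93) = 16.2345°
wrap1 = wrap2 = π + 2β = 212.4691°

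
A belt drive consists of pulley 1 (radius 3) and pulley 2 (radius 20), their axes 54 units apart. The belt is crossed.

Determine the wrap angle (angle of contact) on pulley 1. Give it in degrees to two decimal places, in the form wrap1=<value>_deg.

crossed belt: β = asin((r1+r2)/C) = asin(23/54) = 25.2093°
wrap1 = wrap2 = π + 2β = 230.4186°

wrap1=230.42_deg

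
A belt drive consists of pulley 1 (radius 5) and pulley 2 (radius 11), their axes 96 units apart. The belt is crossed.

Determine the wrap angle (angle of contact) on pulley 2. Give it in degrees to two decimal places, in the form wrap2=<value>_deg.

wrap2=199.19_deg

crossed belt: β = asin((r1+r2)/C) = asin(16/96) = 9.5941°
wrap1 = wrap2 = π + 2β = 199.1881°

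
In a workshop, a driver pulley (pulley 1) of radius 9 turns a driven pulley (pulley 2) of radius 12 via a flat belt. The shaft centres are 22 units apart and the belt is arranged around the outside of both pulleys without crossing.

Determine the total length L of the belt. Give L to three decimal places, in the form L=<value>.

L=110.383

open belt: β = asin((r2−r1)/C) = asin(3/22) = 7.8375°
wrap1 = π − 2β = 164.3250°
wrap2 = π + 2β = 195.6750°
tangent length = C·cosβ = 21.7945
L = r1·wrap1 + r2·wrap2 + 2·C·cosβ = 9·2.8680 + 12·3.4152 + 2·21.7945 = 110.3832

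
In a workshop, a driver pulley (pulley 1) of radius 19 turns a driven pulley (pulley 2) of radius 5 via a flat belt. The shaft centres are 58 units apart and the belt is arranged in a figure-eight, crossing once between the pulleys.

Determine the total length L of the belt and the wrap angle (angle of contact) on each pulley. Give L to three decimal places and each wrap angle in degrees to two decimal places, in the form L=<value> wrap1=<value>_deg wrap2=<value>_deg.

L=201.479 wrap1=228.89_deg wrap2=228.89_deg

crossed belt: β = asin((r1+r2)/C) = asin(24/58) = 24.4433°
wrap1 = wrap2 = π + 2β = 228.8867°
tangent length = C·cosβ = 52.8015
L = (r1+r2)·wrap + 2·C·cosβ = 24·3.9948 + 2·52.8015 = 201.4789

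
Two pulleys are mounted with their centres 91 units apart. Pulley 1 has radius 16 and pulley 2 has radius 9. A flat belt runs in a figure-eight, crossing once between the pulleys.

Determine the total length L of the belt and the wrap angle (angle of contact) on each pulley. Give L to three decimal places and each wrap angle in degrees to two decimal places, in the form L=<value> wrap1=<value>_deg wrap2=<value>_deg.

crossed belt: β = asin((r1+r2)/C) = asin(25/91) = 15.9456°
wrap1 = wrap2 = π + 2β = 211.8913°
tangent length = C·cosβ = 87.4986
L = (r1+r2)·wrap + 2·C·cosβ = 25·3.6982 + 2·87.4986 = 267.4522

L=267.452 wrap1=211.89_deg wrap2=211.89_deg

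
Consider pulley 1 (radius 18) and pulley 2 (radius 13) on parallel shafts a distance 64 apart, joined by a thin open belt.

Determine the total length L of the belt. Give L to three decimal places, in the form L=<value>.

L=225.780

open belt: β = asin((r2−r1)/C) = asin(-5/64) = -4.4808°
wrap1 = π − 2β = 188.9616°
wrap2 = π + 2β = 171.0384°
tangent length = C·cosβ = 63.8044
L = r1·wrap1 + r2·wrap2 + 2·C·cosβ = 18·3.2980 + 13·2.9852 + 2·63.8044 = 225.7802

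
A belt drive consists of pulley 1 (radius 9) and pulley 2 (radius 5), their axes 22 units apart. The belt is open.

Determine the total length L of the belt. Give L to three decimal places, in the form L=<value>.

open belt: β = asin((r2−r1)/C) = asin(-4/22) = -10.4757°
wrap1 = π − 2β = 200.9514°
wrap2 = π + 2β = 159.0486°
tangent length = C·cosβ = 21.6333
L = r1·wrap1 + r2·wrap2 + 2·C·cosβ = 9·3.5073 + 5·2.7759 + 2·21.6333 = 88.7116

L=88.712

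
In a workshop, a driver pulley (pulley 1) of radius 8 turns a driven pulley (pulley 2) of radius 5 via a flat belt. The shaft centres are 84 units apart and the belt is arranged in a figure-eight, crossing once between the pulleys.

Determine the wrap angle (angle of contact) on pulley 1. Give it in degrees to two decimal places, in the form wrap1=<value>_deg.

crossed belt: β = asin((r1+r2)/C) = asin(13/84) = 8.9030°
wrap1 = wrap2 = π + 2β = 197.8060°

wrap1=197.81_deg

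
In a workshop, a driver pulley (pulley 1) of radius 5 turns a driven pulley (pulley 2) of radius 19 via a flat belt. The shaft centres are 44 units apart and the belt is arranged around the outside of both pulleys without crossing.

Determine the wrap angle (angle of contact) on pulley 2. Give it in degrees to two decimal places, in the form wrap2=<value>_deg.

wrap2=217.11_deg

open belt: β = asin((r2−r1)/C) = asin(14/44) = 18.5530°
wrap1 = π − 2β = 142.8940°
wrap2 = π + 2β = 217.1060°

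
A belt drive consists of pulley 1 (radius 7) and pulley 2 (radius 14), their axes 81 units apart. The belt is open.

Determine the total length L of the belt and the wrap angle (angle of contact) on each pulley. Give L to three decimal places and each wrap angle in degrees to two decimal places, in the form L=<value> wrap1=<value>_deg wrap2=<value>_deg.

L=228.579 wrap1=170.08_deg wrap2=189.92_deg

open belt: β = asin((r2−r1)/C) = asin(7/81) = 4.9577°
wrap1 = π − 2β = 170.0847°
wrap2 = π + 2β = 189.9153°
tangent length = C·cosβ = 80.6970
L = r1·wrap1 + r2·wrap2 + 2·C·cosβ = 7·2.9685 + 14·3.3146 + 2·80.6970 = 228.5788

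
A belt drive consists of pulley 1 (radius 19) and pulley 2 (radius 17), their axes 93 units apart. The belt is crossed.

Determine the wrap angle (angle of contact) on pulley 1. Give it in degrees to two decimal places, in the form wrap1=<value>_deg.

wrap1=225.55_deg

crossed belt: β = asin((r1+r2)/C) = asin(36/93) = 22.7740°
wrap1 = wrap2 = π + 2β = 225.5479°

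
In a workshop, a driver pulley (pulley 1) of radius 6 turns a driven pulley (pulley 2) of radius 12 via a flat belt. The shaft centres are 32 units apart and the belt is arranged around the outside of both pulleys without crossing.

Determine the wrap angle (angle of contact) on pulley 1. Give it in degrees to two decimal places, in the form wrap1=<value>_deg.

open belt: β = asin((r2−r1)/C) = asin(6/32) = 10.8069°
wrap1 = π − 2β = 158.3862°
wrap2 = π + 2β = 201.6138°

wrap1=158.39_deg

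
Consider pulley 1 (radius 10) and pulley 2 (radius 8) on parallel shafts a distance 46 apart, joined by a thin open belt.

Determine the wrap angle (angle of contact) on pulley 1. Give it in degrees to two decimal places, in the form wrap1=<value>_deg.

wrap1=184.98_deg

open belt: β = asin((r2−r1)/C) = asin(-2/46) = -2.4919°
wrap1 = π − 2β = 184.9838°
wrap2 = π + 2β = 175.0162°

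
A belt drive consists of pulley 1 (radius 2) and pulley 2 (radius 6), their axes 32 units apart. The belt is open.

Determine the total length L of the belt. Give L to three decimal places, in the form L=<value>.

open belt: β = asin((r2−r1)/C) = asin(4/32) = 7.1808°
wrap1 = π − 2β = 165.6385°
wrap2 = π + 2β = 194.3615°
tangent length = C·cosβ = 31.7490
L = r1·wrap1 + r2·wrap2 + 2·C·cosβ = 2·2.8909 + 6·3.3922 + 2·31.7490 = 89.6334

L=89.633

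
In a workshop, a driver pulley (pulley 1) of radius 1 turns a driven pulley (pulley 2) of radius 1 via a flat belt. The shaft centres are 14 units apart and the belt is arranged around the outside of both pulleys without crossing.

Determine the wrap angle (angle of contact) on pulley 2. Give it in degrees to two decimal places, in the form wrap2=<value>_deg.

wrap2=180.00_deg

open belt: β = asin((r2−r1)/C) = asin(0/14) = 0.0000°
wrap1 = π − 2β = 180.0000°
wrap2 = π + 2β = 180.0000°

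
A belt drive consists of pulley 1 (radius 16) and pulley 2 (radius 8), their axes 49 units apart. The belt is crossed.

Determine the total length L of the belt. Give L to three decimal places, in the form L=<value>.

crossed belt: β = asin((r1+r2)/C) = asin(24/49) = 29.3272°
wrap1 = wrap2 = π + 2β = 238.6543°
tangent length = C·cosβ = 42.7200
L = (r1+r2)·wrap + 2·C·cosβ = 24·4.1653 + 2·42.7200 = 185.4073

L=185.407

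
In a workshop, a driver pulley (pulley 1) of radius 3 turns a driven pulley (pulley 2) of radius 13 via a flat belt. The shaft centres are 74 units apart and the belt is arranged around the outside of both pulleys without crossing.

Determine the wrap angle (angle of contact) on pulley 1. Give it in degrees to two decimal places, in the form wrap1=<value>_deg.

wrap1=164.47_deg

open belt: β = asin((r2−r1)/C) = asin(10/74) = 7.7664°
wrap1 = π − 2β = 164.4671°
wrap2 = π + 2β = 195.5329°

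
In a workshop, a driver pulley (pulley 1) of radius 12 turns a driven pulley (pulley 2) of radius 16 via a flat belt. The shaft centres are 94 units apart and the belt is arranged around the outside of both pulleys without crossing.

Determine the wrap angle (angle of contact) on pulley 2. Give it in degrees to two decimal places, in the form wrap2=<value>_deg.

wrap2=184.88_deg

open belt: β = asin((r2−r1)/C) = asin(4/94) = 2.4389°
wrap1 = π − 2β = 175.1223°
wrap2 = π + 2β = 184.8777°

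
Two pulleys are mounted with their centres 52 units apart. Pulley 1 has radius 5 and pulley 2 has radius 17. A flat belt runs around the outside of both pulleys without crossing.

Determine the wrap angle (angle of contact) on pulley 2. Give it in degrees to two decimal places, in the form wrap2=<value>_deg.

open belt: β = asin((r2−r1)/C) = asin(12/52) = 13.3424°
wrap1 = π − 2β = 153.3153°
wrap2 = π + 2β = 206.6847°

wrap2=206.68_deg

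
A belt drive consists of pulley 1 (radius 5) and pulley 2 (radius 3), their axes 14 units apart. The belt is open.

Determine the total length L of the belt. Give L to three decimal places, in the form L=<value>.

L=53.419

open belt: β = asin((r2−r1)/C) = asin(-2/14) = -8.2132°
wrap1 = π − 2β = 196.4264°
wrap2 = π + 2β = 163.5736°
tangent length = C·cosβ = 13.8564
L = r1·wrap1 + r2·wrap2 + 2·C·cosβ = 5·3.4283 + 3·2.8549 + 2·13.8564 = 53.4189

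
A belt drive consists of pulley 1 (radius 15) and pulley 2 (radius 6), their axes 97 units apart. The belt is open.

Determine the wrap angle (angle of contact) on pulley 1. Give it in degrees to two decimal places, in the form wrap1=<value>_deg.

open belt: β = asin((r2−r1)/C) = asin(-9/97) = -5.3238°
wrap1 = π − 2β = 190.6475°
wrap2 = π + 2β = 169.3525°

wrap1=190.65_deg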